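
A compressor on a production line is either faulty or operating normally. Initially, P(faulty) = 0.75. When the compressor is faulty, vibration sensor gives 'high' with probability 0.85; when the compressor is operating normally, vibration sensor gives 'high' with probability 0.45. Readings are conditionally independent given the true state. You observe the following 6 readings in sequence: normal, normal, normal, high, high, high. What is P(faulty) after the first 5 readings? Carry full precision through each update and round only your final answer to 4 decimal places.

Each posterior becomes the prior for the next update.
After 'normal': P(faulty) = 0.15·0.7500 / (0.15·0.7500 + 0.55·0.2500) ≈ 0.4500
After 'normal': P(faulty) = 0.15·0.4500 / (0.15·0.4500 + 0.55·0.5500) ≈ 0.1824
After 'normal': P(faulty) = 0.15·0.1824 / (0.15·0.1824 + 0.55·0.8176) ≈ 0.0574
After 'high': P(faulty) = 0.85·0.0574 / (0.85·0.0574 + 0.45·0.9426) ≈ 0.1031
After 'high': P(faulty) = 0.85·0.1031 / (0.85·0.1031 + 0.45·0.8969) ≈ 0.1784

0.1784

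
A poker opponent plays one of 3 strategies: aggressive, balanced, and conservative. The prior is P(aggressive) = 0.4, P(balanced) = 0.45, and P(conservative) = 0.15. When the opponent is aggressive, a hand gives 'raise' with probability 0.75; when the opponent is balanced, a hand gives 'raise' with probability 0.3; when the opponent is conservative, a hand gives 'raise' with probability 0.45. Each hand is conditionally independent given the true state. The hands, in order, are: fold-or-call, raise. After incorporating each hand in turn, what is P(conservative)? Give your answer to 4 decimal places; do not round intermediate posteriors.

0.1797

After 'fold-or-call': normaliser = 0.25·0.4000 + 0.7·0.4500 + 0.55·0.1500; P(aggressive) ≈ 0.2010, P(balanced) ≈ 0.6332, P(conservative) ≈ 0.1658
After 'raise': normaliser = 0.75·0.2010 + 0.3·0.6332 + 0.45·0.1658; P(aggressive) ≈ 0.3630, P(balanced) ≈ 0.4574, P(conservative) ≈ 0.1797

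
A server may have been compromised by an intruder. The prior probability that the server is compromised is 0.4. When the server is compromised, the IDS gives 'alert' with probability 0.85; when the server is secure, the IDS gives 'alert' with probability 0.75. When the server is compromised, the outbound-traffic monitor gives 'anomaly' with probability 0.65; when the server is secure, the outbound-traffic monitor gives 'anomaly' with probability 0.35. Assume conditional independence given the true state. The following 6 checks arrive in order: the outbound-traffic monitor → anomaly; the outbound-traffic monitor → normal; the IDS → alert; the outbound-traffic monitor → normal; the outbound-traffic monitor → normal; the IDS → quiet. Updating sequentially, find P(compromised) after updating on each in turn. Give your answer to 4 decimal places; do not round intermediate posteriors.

Each posterior becomes the prior for the next update.
After the outbound-traffic monitor='anomaly': P(compromised) = 0.65·0.4000 / (0.65·0.4000 + 0.35·0.6000) ≈ 0.5532
After the outbound-traffic monitor='normal': P(compromised) = 0.35·0.5532 / (0.35·0.5532 + 0.65·0.4468) ≈ 0.4000
After the IDS='alert': P(compromised) = 0.85·0.4000 / (0.85·0.4000 + 0.75·0.6000) ≈ 0.4304
After the outbound-traffic monitor='normal': P(compromised) = 0.35·0.4304 / (0.35·0.4304 + 0.65·0.5696) ≈ 0.2892
After the outbound-traffic monitor='normal': P(compromised) = 0.35·0.2892 / (0.35·0.2892 + 0.65·0.7108) ≈ 0.1797
After the IDS='quiet': P(compromised) = 0.15·0.1797 / (0.15·0.1797 + 0.25·0.8203) ≈ 0.1162

0.1162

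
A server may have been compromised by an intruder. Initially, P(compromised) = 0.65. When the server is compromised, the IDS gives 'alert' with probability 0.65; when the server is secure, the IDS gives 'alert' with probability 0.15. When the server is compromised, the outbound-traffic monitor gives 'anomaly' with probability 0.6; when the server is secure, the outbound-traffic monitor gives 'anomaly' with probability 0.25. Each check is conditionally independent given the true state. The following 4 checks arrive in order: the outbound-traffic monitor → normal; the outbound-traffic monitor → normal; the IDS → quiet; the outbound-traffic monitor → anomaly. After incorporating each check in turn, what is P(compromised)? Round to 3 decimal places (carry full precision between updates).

After the outbound-traffic monitor='normal': P(compromised) = 0.4·0.6500 / (0.4·0.6500 + 0.75·0.3500) ≈ 0.4976
After the outbound-traffic monitor='normal': P(compromised) = 0.4·0.4976 / (0.4·0.4976 + 0.75·0.5024) ≈ 0.3457
After the IDS='quiet': P(compromised) = 0.35·0.3457 / (0.35·0.3457 + 0.85·0.6543) ≈ 0.1787
After the outbound-traffic monitor='anomaly': P(compromised) = 0.6·0.1787 / (0.6·0.1787 + 0.25·0.8213) ≈ 0.3430

0.343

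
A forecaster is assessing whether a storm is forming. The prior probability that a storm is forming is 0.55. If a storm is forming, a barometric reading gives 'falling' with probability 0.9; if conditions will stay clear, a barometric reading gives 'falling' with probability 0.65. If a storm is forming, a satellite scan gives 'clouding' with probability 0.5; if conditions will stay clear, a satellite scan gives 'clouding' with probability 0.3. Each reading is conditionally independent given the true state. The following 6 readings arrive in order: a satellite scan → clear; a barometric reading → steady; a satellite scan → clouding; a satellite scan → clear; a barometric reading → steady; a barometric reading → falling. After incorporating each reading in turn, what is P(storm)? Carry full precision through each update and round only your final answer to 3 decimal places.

0.105

After a satellite scan='clear': P(storm) = 0.5·0.5500 / (0.5·0.5500 + 0.7·0.4500) ≈ 0.4661
After a barometric reading='steady': P(storm) = 0.1·0.4661 / (0.1·0.4661 + 0.35·0.5339) ≈ 0.1996
After a satellite scan='clouding': P(storm) = 0.5·0.1996 / (0.5·0.1996 + 0.3·0.8004) ≈ 0.2936
After a satellite scan='clear': P(storm) = 0.5·0.2936 / (0.5·0.2936 + 0.7·0.7064) ≈ 0.2290
After a barometric reading='steady': P(storm) = 0.1·0.2290 / (0.1·0.2290 + 0.35·0.7710) ≈ 0.0782
After a barometric reading='falling': P(storm) = 0.9·0.0782 / (0.9·0.0782 + 0.65·0.9218) ≈ 0.1051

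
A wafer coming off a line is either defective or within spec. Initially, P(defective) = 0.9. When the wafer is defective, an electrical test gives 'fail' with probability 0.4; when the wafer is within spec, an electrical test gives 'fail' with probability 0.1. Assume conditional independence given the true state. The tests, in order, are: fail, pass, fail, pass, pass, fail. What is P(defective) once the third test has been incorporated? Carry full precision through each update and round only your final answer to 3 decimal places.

0.990

Apply Bayes' rule sequentially, carrying P(defective) forward.
After 'fail': P(defective) = 0.4·0.9000 / (0.4·0.9000 + 0.1·0.1000) ≈ 0.9730
After 'pass': P(defective) = 0.6·0.9730 / (0.6·0.9730 + 0.9·0.0270) ≈ 0.9600
After 'fail': P(defective) = 0.4·0.9600 / (0.4·0.9600 + 0.1·0.0400) ≈ 0.9897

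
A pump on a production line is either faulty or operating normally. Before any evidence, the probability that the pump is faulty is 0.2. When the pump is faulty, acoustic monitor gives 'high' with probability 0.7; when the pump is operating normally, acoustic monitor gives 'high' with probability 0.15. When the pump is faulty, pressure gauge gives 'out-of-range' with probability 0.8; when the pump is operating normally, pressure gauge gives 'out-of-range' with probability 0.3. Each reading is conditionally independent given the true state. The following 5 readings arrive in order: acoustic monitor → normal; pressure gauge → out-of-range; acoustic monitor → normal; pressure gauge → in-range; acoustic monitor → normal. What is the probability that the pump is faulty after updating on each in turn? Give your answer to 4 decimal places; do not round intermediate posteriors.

0.0083

After acoustic monitor='normal': P(faulty) = 0.3·0.2000 / (0.3·0.2000 + 0.85·0.8000) ≈ 0.0811
After pressure gauge='out-of-range': P(faulty) = 0.8·0.0811 / (0.8·0.0811 + 0.3·0.9189) ≈ 0.1905
After acoustic monitor='normal': P(faulty) = 0.3·0.1905 / (0.3·0.1905 + 0.85·0.8095) ≈ 0.0767
After pressure gauge='in-range': P(faulty) = 0.2·0.0767 / (0.2·0.0767 + 0.7·0.9233) ≈ 0.0232
After acoustic monitor='normal': P(faulty) = 0.3·0.0232 / (0.3·0.0232 + 0.85·0.9768) ≈ 0.0083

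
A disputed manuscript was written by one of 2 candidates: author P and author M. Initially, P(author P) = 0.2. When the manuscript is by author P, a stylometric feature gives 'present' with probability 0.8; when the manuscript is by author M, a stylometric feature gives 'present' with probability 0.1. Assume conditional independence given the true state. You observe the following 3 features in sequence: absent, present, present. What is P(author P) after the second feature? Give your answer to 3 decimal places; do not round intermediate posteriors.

0.308

After 'absent': P(author P) = 0.2·0.2000 / (0.2·0.2000 + 0.9·0.8000) ≈ 0.0526
After 'present': P(author P) = 0.8·0.0526 / (0.8·0.0526 + 0.1·0.9474) ≈ 0.3077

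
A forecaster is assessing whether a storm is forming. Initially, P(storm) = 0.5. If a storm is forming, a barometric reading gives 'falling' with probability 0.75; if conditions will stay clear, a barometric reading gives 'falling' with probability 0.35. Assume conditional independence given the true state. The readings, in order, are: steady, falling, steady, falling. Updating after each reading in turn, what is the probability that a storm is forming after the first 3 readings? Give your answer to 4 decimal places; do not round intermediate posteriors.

0.2407

After 'steady': P(storm) = 0.25·0.5000 / (0.25·0.5000 + 0.65·0.5000) ≈ 0.2778
After 'falling': P(storm) = 0.75·0.2778 / (0.75·0.2778 + 0.35·0.7222) ≈ 0.4518
After 'steady': P(storm) = 0.25·0.4518 / (0.25·0.4518 + 0.65·0.5482) ≈ 0.2407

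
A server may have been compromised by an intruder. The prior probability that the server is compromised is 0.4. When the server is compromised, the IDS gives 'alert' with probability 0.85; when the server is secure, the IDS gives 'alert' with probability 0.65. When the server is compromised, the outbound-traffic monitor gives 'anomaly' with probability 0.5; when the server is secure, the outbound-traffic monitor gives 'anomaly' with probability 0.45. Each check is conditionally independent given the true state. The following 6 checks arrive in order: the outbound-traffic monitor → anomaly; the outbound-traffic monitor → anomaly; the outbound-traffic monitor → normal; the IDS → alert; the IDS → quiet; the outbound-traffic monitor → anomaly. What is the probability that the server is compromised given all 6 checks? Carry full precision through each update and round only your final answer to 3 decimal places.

After the outbound-traffic monitor='anomaly': P(compromised) = 0.5·0.4000 / (0.5·0.4000 + 0.45·0.6000) ≈ 0.4255
After the outbound-traffic monitor='anomaly': P(compromised) = 0.5·0.4255 / (0.5·0.4255 + 0.45·0.5745) ≈ 0.4515
After the outbound-traffic monitor='normal': P(compromised) = 0.5·0.4515 / (0.5·0.4515 + 0.55·0.5485) ≈ 0.4280
After the IDS='alert': P(compromised) = 0.85·0.4280 / (0.85·0.4280 + 0.65·0.5720) ≈ 0.4946
After the IDS='quiet': P(compromised) = 0.15·0.4946 / (0.15·0.4946 + 0.35·0.5054) ≈ 0.2954
After the outbound-traffic monitor='anomaly': P(compromised) = 0.5·0.2954 / (0.5·0.2954 + 0.45·0.7046) ≈ 0.3178

0.318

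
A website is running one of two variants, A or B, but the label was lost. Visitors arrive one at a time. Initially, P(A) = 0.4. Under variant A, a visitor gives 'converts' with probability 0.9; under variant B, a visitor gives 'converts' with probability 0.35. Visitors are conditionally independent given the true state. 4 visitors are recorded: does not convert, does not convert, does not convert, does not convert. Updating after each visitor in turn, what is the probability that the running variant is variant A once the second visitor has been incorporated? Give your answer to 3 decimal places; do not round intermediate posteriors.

After 'does not convert': P(A) = 0.1·0.4000 / (0.1·0.4000 + 0.65·0.6000) ≈ 0.0930
After 'does not convert': P(A) = 0.1·0.0930 / (0.1·0.0930 + 0.65·0.9070) ≈ 0.0155

0.016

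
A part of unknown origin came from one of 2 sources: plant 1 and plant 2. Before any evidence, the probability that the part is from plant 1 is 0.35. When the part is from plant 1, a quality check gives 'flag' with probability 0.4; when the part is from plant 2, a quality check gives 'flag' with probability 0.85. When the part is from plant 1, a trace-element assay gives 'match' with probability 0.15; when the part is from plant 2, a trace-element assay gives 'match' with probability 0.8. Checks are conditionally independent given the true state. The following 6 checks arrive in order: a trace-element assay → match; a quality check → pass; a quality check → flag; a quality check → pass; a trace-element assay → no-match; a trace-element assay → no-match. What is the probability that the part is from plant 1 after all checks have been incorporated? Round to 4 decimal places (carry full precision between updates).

After a trace-element assay='match': P(plant 1) = 0.15·0.3500 / (0.15·0.3500 + 0.8·0.6500) ≈ 0.0917
After a quality check='pass': P(plant 1) = 0.6·0.0917 / (0.6·0.0917 + 0.15·0.9083) ≈ 0.2877
After a quality check='flag': P(plant 1) = 0.4·0.2877 / (0.4·0.2877 + 0.85·0.7123) ≈ 0.1597
After a quality check='pass': P(plant 1) = 0.6·0.1597 / (0.6·0.1597 + 0.15·0.8403) ≈ 0.4319
After a trace-element assay='no-match': P(plant 1) = 0.85·0.4319 / (0.85·0.4319 + 0.2·0.5681) ≈ 0.7636
After a trace-element assay='no-match': P(plant 1) = 0.85·0.7636 / (0.85·0.7636 + 0.2·0.2364) ≈ 0.9321

0.9321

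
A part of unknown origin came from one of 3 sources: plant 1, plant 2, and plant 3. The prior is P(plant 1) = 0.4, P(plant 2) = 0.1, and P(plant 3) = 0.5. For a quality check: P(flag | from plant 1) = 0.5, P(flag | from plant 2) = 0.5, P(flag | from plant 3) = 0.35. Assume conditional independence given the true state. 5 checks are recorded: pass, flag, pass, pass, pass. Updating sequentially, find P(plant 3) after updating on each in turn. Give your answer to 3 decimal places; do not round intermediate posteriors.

0.667

Apply Bayes' rule sequentially, carrying P(plant 3) forward.
After 'pass': normaliser = 0.5·0.4000 + 0.5·0.1000 + 0.65·0.5000; P(plant 1) ≈ 0.3478, P(plant 2) ≈ 0.0870, P(plant 3) ≈ 0.5652
After 'flag': normaliser = 0.5·0.3478 + 0.5·0.0870 + 0.35·0.5652; P(plant 1) ≈ 0.4188, P(plant 2) ≈ 0.1047, P(plant 3) ≈ 0.4764
After 'pass': normaliser = 0.5·0.4188 + 0.5·0.1047 + 0.65·0.4764; P(plant 1) ≈ 0.3665, P(plant 2) ≈ 0.0916, P(plant 3) ≈ 0.5419
After 'pass': normaliser = 0.5·0.3665 + 0.5·0.0916 + 0.65·0.5419; P(plant 1) ≈ 0.3152, P(plant 2) ≈ 0.0788, P(plant 3) ≈ 0.6060
After 'pass': normaliser = 0.5·0.3152 + 0.5·0.0788 + 0.65·0.6060; P(plant 1) ≈ 0.2667, P(plant 2) ≈ 0.0667, P(plant 3) ≈ 0.6666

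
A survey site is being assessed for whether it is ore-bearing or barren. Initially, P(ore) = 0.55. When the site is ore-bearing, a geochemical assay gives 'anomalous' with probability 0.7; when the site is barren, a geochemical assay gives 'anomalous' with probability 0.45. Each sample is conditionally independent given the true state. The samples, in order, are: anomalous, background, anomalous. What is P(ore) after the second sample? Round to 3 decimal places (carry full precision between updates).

After 'anomalous': P(ore) = 0.7·0.5500 / (0.7·0.5500 + 0.45·0.4500) ≈ 0.6553
After 'background': P(ore) = 0.3·0.6553 / (0.3·0.6553 + 0.55·0.3447) ≈ 0.5091

0.509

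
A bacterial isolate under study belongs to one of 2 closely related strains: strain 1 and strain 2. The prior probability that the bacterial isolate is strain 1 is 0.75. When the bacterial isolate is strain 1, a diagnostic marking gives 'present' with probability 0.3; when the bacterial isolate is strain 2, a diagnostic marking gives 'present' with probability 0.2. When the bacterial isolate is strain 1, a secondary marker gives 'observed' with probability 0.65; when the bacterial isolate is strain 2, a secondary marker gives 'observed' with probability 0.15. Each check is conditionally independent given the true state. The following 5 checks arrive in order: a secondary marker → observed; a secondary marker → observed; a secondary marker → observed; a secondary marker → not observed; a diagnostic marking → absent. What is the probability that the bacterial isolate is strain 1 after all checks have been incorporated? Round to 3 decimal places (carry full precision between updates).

0.989

Apply Bayes' rule sequentially, carrying P(strain 1) forward.
After a secondary marker='observed': P(strain 1) = 0.65·0.7500 / (0.65·0.7500 + 0.15·0.2500) ≈ 0.9286
After a secondary marker='observed': P(strain 1) = 0.65·0.9286 / (0.65·0.9286 + 0.15·0.0714) ≈ 0.9826
After a secondary marker='observed': P(strain 1) = 0.65·0.9826 / (0.65·0.9826 + 0.15·0.0174) ≈ 0.9959
After a secondary marker='not observed': P(strain 1) = 0.35·0.9959 / (0.35·0.9959 + 0.85·0.0041) ≈ 0.9901
After a diagnostic marking='absent': P(strain 1) = 0.7·0.9901 / (0.7·0.9901 + 0.8·0.0099) ≈ 0.9888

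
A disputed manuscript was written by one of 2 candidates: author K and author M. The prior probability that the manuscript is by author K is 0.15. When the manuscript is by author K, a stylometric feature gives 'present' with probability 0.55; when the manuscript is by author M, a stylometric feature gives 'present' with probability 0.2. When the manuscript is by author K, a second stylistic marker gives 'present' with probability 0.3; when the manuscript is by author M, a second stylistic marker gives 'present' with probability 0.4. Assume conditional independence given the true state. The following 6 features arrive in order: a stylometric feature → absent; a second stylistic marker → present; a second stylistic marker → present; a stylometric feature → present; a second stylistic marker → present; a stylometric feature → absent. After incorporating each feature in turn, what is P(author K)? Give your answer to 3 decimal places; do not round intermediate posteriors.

After a stylometric feature='absent': P(author K) = 0.45·0.1500 / (0.45·0.1500 + 0.8·0.8500) ≈ 0.0903
After a second stylistic marker='present': P(author K) = 0.3·0.0903 / (0.3·0.0903 + 0.4·0.9097) ≈ 0.0693
After a second stylistic marker='present': P(author K) = 0.3·0.0693 / (0.3·0.0693 + 0.4·0.9307) ≈ 0.0529
After a stylometric feature='present': P(author K) = 0.55·0.0529 / (0.55·0.0529 + 0.2·0.9471) ≈ 0.1331
After a second stylistic marker='present': P(author K) = 0.3·0.1331 / (0.3·0.1331 + 0.4·0.8669) ≈ 0.1033
After a stylometric feature='absent': P(author K) = 0.45·0.1033 / (0.45·0.1033 + 0.8·0.8967) ≈ 0.0608

0.061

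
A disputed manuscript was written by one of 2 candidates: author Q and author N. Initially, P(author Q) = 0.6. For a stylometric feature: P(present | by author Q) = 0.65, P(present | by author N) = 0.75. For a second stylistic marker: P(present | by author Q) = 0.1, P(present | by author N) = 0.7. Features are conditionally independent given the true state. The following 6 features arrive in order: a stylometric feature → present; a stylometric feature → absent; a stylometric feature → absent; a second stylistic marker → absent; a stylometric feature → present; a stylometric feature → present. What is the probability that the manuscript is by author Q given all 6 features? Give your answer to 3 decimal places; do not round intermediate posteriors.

After a stylometric feature='present': P(author Q) = 0.65·0.6000 / (0.65·0.6000 + 0.75·0.4000) ≈ 0.5652
After a stylometric feature='absent': P(author Q) = 0.35·0.5652 / (0.35·0.5652 + 0.25·0.4348) ≈ 0.6454
After a stylometric feature='absent': P(author Q) = 0.35·0.6454 / (0.35·0.6454 + 0.25·0.3546) ≈ 0.7182
After a second stylistic marker='absent': P(author Q) = 0.9·0.7182 / (0.9·0.7182 + 0.3·0.2818) ≈ 0.8843
After a stylometric feature='present': P(author Q) = 0.65·0.8843 / (0.65·0.8843 + 0.75·0.1157) ≈ 0.8688
After a stylometric feature='present': P(author Q) = 0.65·0.8688 / (0.65·0.8688 + 0.75·0.1312) ≈ 0.8517

0.852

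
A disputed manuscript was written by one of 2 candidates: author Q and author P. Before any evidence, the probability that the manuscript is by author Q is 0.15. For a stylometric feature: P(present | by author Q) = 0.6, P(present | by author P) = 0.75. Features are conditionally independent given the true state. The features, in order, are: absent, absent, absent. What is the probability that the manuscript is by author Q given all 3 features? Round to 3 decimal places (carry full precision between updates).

After 'absent': P(author Q) = 0.4·0.1500 / (0.4·0.1500 + 0.25·0.8500) ≈ 0.2202
After 'absent': P(author Q) = 0.4·0.2202 / (0.4·0.2202 + 0.25·0.7798) ≈ 0.3112
After 'absent': P(author Q) = 0.4·0.3112 / (0.4·0.3112 + 0.25·0.6888) ≈ 0.4196

0.420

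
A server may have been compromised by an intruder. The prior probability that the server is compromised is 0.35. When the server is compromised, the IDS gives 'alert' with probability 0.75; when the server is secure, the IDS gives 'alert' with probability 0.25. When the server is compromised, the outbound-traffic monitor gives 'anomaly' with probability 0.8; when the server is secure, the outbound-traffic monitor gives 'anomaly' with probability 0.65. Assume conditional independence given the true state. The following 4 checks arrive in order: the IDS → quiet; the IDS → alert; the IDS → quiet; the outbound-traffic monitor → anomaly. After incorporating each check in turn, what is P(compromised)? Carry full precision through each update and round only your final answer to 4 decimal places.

0.1809

After the IDS='quiet': P(compromised) = 0.25·0.3500 / (0.25·0.3500 + 0.75·0.6500) ≈ 0.1522
After the IDS='alert': P(compromised) = 0.75·0.1522 / (0.75·0.1522 + 0.25·0.8478) ≈ 0.3500
After the IDS='quiet': P(compromised) = 0.25·0.3500 / (0.25·0.3500 + 0.75·0.6500) ≈ 0.1522
After the outbound-traffic monitor='anomaly': P(compromised) = 0.8·0.1522 / (0.8·0.1522 + 0.65·0.8478) ≈ 0.1809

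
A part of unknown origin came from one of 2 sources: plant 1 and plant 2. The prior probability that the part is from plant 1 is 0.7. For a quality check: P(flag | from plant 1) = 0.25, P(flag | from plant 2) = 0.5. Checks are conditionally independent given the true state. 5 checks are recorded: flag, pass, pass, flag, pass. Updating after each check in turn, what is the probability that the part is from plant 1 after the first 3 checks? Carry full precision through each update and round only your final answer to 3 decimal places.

0.724

After 'flag': P(plant 1) = 0.25·0.7000 / (0.25·0.7000 + 0.5·0.3000) ≈ 0.5385
After 'pass': P(plant 1) = 0.75·0.5385 / (0.75·0.5385 + 0.5·0.4615) ≈ 0.6364
After 'pass': P(plant 1) = 0.75·0.6364 / (0.75·0.6364 + 0.5·0.3636) ≈ 0.7241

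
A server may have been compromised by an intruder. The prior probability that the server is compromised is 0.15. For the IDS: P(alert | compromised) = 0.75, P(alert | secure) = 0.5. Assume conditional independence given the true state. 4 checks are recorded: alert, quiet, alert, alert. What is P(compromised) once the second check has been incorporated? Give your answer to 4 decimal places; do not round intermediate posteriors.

After 'alert': P(compromised) = 0.75·0.1500 / (0.75·0.1500 + 0.5·0.8500) ≈ 0.2093
After 'quiet': P(compromised) = 0.25·0.2093 / (0.25·0.2093 + 0.5·0.7907) ≈ 0.1169

0.1169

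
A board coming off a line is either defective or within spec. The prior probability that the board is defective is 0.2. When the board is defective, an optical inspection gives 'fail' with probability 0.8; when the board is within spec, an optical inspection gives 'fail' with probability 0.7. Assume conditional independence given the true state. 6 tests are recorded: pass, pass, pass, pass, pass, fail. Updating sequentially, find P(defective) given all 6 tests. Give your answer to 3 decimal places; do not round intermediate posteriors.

0.036

Each posterior becomes the prior for the next update.
After 'pass': P(defective) = 0.2·0.2000 / (0.2·0.2000 + 0.3·0.8000) ≈ 0.1429
After 'pass': P(defective) = 0.2·0.1429 / (0.2·0.1429 + 0.3·0.8571) ≈ 0.1000
After 'pass': P(defective) = 0.2·0.1000 / (0.2·0.1000 + 0.3·0.9000) ≈ 0.0690
After 'pass': P(defective) = 0.2·0.0690 / (0.2·0.0690 + 0.3·0.9310) ≈ 0.0471
After 'pass': P(defective) = 0.2·0.0471 / (0.2·0.0471 + 0.3·0.9529) ≈ 0.0319
After 'fail': P(defective) = 0.8·0.0319 / (0.8·0.0319 + 0.7·0.9681) ≈ 0.0363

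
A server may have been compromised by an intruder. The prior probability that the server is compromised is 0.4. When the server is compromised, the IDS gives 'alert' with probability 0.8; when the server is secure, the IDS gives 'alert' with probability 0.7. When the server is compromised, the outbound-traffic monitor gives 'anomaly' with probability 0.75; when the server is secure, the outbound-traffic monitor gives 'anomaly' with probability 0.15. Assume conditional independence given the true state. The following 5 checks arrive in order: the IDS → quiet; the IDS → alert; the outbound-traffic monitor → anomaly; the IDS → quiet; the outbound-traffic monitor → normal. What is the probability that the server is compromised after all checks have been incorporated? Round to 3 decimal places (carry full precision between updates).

0.332

After the IDS='quiet': P(compromised) = 0.2·0.4000 / (0.2·0.4000 + 0.3·0.6000) ≈ 0.3077
After the IDS='alert': P(compromised) = 0.8·0.3077 / (0.8·0.3077 + 0.7·0.6923) ≈ 0.3368
After the outbound-traffic monitor='anomaly': P(compromised) = 0.75·0.3368 / (0.75·0.3368 + 0.15·0.6632) ≈ 0.7175
After the IDS='quiet': P(compromised) = 0.2·0.7175 / (0.2·0.7175 + 0.3·0.2825) ≈ 0.6287
After the outbound-traffic monitor='normal': P(compromised) = 0.25·0.6287 / (0.25·0.6287 + 0.85·0.3713) ≈ 0.3324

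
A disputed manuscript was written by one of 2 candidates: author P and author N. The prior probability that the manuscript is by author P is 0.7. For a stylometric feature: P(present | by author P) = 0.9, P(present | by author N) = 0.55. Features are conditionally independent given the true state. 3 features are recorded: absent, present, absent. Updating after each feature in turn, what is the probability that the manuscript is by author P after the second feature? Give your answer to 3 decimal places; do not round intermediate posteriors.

After 'absent': P(author P) = 0.1·0.7000 / (0.1·0.7000 + 0.45·0.3000) ≈ 0.3415
After 'present': P(author P) = 0.9·0.3415 / (0.9·0.3415 + 0.55·0.6585) ≈ 0.4590

0.459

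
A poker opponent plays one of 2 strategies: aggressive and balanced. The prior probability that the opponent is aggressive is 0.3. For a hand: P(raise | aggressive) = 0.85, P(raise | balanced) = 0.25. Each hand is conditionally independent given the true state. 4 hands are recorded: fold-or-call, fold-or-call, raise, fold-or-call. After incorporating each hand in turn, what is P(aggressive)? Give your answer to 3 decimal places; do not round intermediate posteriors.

0.012

Apply Bayes' rule sequentially, carrying P(aggressive) forward.
After 'fold-or-call': P(aggressive) = 0.15·0.3000 / (0.15·0.3000 + 0.75·0.7000) ≈ 0.0789
After 'fold-or-call': P(aggressive) = 0.15·0.0789 / (0.15·0.0789 + 0.75·0.9211) ≈ 0.0169
After 'raise': P(aggressive) = 0.85·0.0169 / (0.85·0.0169 + 0.25·0.9831) ≈ 0.0551
After 'fold-or-call': P(aggressive) = 0.15·0.0551 / (0.15·0.0551 + 0.75·0.9449) ≈ 0.0115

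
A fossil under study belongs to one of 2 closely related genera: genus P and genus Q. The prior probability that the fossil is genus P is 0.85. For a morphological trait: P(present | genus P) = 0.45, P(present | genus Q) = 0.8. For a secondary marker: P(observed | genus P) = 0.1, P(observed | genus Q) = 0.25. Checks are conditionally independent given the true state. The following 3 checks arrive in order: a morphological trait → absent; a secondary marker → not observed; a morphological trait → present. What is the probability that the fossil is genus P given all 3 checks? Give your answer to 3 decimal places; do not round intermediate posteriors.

0.913

After a morphological trait='absent': P(genus P) = 0.55·0.8500 / (0.55·0.8500 + 0.2·0.1500) ≈ 0.9397
After a secondary marker='not observed': P(genus P) = 0.9·0.9397 / (0.9·0.9397 + 0.75·0.0603) ≈ 0.9492
After a morphological trait='present': P(genus P) = 0.45·0.9492 / (0.45·0.9492 + 0.8·0.0508) ≈ 0.9132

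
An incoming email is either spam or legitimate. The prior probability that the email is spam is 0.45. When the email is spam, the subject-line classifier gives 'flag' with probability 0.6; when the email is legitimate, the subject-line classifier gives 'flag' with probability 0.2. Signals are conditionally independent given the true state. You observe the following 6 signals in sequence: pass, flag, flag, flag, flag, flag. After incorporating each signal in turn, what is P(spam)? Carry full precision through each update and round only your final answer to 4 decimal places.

0.9900

After 'pass': P(spam) = 0.4·0.4500 / (0.4·0.4500 + 0.8·0.5500) ≈ 0.2903
After 'flag': P(spam) = 0.6·0.2903 / (0.6·0.2903 + 0.2·0.7097) ≈ 0.5510
After 'flag': P(spam) = 0.6·0.5510 / (0.6·0.5510 + 0.2·0.4490) ≈ 0.7864
After 'flag': P(spam) = 0.6·0.7864 / (0.6·0.7864 + 0.2·0.2136) ≈ 0.9170
After 'flag': P(spam) = 0.6·0.9170 / (0.6·0.9170 + 0.2·0.0830) ≈ 0.9707
After 'flag': P(spam) = 0.6·0.9707 / (0.6·0.9707 + 0.2·0.0293) ≈ 0.9900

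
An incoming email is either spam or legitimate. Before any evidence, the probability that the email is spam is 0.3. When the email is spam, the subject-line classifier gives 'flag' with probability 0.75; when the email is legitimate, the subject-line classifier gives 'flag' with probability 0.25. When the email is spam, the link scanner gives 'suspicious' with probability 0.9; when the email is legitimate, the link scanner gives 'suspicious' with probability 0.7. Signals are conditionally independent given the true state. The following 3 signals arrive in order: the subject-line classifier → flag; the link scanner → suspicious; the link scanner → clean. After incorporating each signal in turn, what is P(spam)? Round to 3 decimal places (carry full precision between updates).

Apply Bayes' rule sequentially, carrying P(spam) forward.
After the subject-line classifier='flag': P(spam) = 0.75·0.3000 / (0.75·0.3000 + 0.25·0.7000) ≈ 0.5625
After the link scanner='suspicious': P(spam) = 0.9·0.5625 / (0.9·0.5625 + 0.7·0.4375) ≈ 0.6231
After the link scanner='clean': P(spam) = 0.1·0.6231 / (0.1·0.6231 + 0.3·0.3769) ≈ 0.3553

0.355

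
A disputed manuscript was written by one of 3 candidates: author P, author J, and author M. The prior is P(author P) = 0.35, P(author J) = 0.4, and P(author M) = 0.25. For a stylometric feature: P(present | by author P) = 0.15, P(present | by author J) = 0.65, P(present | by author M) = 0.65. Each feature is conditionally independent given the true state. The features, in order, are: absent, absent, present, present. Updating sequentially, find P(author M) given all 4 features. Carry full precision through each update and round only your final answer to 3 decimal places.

0.329

After 'absent': normaliser = 0.85·0.3500 + 0.35·0.4000 + 0.35·0.2500; P(author P) ≈ 0.5667, P(author J) ≈ 0.2667, P(author M) ≈ 0.1667
After 'absent': normaliser = 0.85·0.5667 + 0.35·0.2667 + 0.35·0.1667; P(author P) ≈ 0.7605, P(author J) ≈ 0.1474, P(author M) ≈ 0.0921
After 'present': normaliser = 0.15·0.7605 + 0.65·0.1474 + 0.65·0.0921; P(author P) ≈ 0.4229, P(author J) ≈ 0.3551, P(author M) ≈ 0.2220
After 'present': normaliser = 0.15·0.4229 + 0.65·0.3551 + 0.65·0.2220; P(author P) ≈ 0.1447, P(author J) ≈ 0.5264, P(author M) ≈ 0.3290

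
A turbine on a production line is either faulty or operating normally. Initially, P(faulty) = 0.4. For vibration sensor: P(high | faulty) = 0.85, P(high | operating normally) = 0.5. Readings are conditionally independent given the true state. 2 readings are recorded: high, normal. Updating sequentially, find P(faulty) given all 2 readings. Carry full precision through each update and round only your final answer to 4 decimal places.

0.2537

Apply Bayes' rule sequentially, carrying P(faulty) forward.
After 'high': P(faulty) = 0.85·0.4000 / (0.85·0.4000 + 0.5·0.6000) ≈ 0.5312
After 'normal': P(faulty) = 0.15·0.5312 / (0.15·0.5312 + 0.5·0.4688) ≈ 0.2537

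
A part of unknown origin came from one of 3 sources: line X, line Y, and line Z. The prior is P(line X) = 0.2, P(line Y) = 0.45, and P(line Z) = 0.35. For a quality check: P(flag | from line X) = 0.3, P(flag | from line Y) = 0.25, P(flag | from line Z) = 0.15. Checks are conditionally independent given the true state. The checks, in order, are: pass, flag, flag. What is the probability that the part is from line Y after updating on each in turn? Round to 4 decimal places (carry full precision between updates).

0.5223

After 'pass': normaliser = 0.7·0.2000 + 0.75·0.4500 + 0.85·0.3500; P(line X) ≈ 0.1806, P(line Y) ≈ 0.4355, P(line Z) ≈ 0.3839
After 'flag': normaliser = 0.3·0.1806 + 0.25·0.4355 + 0.15·0.3839; P(line X) ≈ 0.2456, P(line Y) ≈ 0.4934, P(line Z) ≈ 0.2610
After 'flag': normaliser = 0.3·0.2456 + 0.25·0.4934 + 0.15·0.2610; P(line X) ≈ 0.3120, P(line Y) ≈ 0.5223, P(line Z) ≈ 0.1657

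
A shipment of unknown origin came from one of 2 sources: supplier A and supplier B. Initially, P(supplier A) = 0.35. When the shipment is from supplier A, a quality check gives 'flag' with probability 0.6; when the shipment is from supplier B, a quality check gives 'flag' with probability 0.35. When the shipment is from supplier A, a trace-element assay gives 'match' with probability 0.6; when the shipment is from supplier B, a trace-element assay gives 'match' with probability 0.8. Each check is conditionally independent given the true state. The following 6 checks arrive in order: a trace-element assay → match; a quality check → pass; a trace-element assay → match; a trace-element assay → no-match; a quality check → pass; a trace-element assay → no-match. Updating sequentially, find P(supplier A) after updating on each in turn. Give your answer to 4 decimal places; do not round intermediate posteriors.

0.3145

Apply Bayes' rule sequentially, carrying P(supplier A) forward.
After a trace-element assay='match': P(supplier A) = 0.6·0.3500 / (0.6·0.3500 + 0.8·0.6500) ≈ 0.2877
After a quality check='pass': P(supplier A) = 0.4·0.2877 / (0.4·0.2877 + 0.65·0.7123) ≈ 0.1991
After a trace-element assay='match': P(supplier A) = 0.6·0.1991 / (0.6·0.1991 + 0.8·0.8009) ≈ 0.1571
After a trace-element assay='no-match': P(supplier A) = 0.4·0.1571 / (0.4·0.1571 + 0.2·0.8429) ≈ 0.2716
After a quality check='pass': P(supplier A) = 0.4·0.2716 / (0.4·0.2716 + 0.65·0.7284) ≈ 0.1866
After a trace-element assay='no-match': P(supplier A) = 0.4·0.1866 / (0.4·0.1866 + 0.2·0.8134) ≈ 0.3145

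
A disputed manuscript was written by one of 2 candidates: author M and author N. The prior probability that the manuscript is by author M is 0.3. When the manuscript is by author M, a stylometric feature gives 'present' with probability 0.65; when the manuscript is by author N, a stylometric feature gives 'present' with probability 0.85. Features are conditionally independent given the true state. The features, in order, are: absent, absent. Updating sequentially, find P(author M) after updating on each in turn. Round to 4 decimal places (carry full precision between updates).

0.7000

After 'absent': P(author M) = 0.35·0.3000 / (0.35·0.3000 + 0.15·0.7000) ≈ 0.5000
After 'absent': P(author M) = 0.35·0.5000 / (0.35·0.5000 + 0.15·0.5000) ≈ 0.7000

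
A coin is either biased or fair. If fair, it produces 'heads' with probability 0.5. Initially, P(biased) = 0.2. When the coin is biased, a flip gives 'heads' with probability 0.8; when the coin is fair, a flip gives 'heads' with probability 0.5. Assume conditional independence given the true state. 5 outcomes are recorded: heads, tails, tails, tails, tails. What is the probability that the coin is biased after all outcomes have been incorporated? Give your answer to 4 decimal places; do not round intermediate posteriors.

0.0101

After 'heads': P(biased) = 0.8·0.2000 / (0.8·0.2000 + 0.5·0.8000) ≈ 0.2857
After 'tails': P(biased) = 0.2·0.2857 / (0.2·0.2857 + 0.5·0.7143) ≈ 0.1379
After 'tails': P(biased) = 0.2·0.1379 / (0.2·0.1379 + 0.5·0.8621) ≈ 0.0602
After 'tails': P(biased) = 0.2·0.0602 / (0.2·0.0602 + 0.5·0.9398) ≈ 0.0250
After 'tails': P(biased) = 0.2·0.0250 / (0.2·0.0250 + 0.5·0.9750) ≈ 0.0101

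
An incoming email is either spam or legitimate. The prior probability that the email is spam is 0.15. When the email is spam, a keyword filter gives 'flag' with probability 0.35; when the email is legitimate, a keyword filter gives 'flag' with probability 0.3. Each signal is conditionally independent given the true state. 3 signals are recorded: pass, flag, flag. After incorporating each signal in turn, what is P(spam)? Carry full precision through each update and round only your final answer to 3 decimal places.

0.182

After 'pass': P(spam) = 0.65·0.1500 / (0.65·0.1500 + 0.7·0.8500) ≈ 0.1408
After 'flag': P(spam) = 0.35·0.1408 / (0.35·0.1408 + 0.3·0.8592) ≈ 0.1605
After 'flag': P(spam) = 0.35·0.1605 / (0.35·0.1605 + 0.3·0.8395) ≈ 0.1824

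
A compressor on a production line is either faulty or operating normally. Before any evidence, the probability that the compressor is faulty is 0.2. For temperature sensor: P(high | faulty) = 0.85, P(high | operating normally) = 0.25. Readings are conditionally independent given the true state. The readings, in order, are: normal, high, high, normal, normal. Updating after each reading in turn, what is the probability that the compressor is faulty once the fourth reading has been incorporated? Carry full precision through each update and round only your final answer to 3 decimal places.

0.104

After 'normal': P(faulty) = 0.15·0.2000 / (0.15·0.2000 + 0.75·0.8000) ≈ 0.0476
After 'high': P(faulty) = 0.85·0.0476 / (0.85·0.0476 + 0.25·0.9524) ≈ 0.1453
After 'high': P(faulty) = 0.85·0.1453 / (0.85·0.1453 + 0.25·0.8547) ≈ 0.3663
After 'normal': P(faulty) = 0.15·0.3663 / (0.15·0.3663 + 0.75·0.6337) ≈ 0.1036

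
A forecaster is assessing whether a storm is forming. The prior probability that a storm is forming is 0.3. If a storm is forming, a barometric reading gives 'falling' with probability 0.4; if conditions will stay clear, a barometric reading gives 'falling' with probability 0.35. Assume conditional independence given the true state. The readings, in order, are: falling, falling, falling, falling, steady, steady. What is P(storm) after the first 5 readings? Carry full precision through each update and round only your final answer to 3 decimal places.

0.403

Each posterior becomes the prior for the next update.
After 'falling': P(storm) = 0.4·0.3000 / (0.4·0.3000 + 0.35·0.7000) ≈ 0.3288
After 'falling': P(storm) = 0.4·0.3288 / (0.4·0.3288 + 0.35·0.6712) ≈ 0.3589
After 'falling': P(storm) = 0.4·0.3589 / (0.4·0.3589 + 0.35·0.6411) ≈ 0.3901
After 'falling': P(storm) = 0.4·0.3901 / (0.4·0.3901 + 0.35·0.6099) ≈ 0.4223
After 'steady': P(storm) = 0.6·0.4223 / (0.6·0.4223 + 0.65·0.5777) ≈ 0.4029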